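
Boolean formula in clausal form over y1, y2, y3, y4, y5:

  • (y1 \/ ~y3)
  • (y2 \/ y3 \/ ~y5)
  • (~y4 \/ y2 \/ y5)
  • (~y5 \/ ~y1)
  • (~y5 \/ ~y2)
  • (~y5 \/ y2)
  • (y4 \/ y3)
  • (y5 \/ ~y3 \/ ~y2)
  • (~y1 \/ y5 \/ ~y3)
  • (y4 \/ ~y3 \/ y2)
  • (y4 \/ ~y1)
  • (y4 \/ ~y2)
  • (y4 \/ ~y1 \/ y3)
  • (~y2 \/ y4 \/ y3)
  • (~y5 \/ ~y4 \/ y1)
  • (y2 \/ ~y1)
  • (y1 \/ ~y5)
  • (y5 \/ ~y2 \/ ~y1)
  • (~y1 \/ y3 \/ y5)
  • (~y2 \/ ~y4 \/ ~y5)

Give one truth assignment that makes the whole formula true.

Branch on y1: take y1 = False.
  then y3 is forced to False.
  then y4 is forced to True.
  then y5 is forced to False.
  then y2 is forced to True.
Every clause has at least one true literal under this assignment.

y1 = 0, y2 = 1, y3 = 0, y4 = 1, y5 = 0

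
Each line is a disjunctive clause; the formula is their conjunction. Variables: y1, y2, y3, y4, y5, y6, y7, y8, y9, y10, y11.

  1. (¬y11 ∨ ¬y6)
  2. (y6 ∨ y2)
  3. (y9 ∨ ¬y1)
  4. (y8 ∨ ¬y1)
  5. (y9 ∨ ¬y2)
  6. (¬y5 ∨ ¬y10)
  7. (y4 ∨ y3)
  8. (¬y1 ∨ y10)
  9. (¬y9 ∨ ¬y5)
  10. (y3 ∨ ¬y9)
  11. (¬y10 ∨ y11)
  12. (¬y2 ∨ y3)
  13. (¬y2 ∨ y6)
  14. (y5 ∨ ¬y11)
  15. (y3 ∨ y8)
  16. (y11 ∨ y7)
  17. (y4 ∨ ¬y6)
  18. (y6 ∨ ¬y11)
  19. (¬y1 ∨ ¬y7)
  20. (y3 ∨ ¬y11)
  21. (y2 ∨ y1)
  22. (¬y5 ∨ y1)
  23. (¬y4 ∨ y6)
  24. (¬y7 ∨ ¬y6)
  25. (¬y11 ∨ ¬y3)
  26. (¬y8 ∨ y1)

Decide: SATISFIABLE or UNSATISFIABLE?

y1 = True:
  propagation gives y9=True, y8=True, y10=True, y5=False; an empty clause results — contradiction.
y1 = False:
  propagation gives y2=True, y9=True, y5=False, y3=True; an empty clause results — contradiction.
Every branch closes, so no satisfying assignment exists.

UNSATISFIABLE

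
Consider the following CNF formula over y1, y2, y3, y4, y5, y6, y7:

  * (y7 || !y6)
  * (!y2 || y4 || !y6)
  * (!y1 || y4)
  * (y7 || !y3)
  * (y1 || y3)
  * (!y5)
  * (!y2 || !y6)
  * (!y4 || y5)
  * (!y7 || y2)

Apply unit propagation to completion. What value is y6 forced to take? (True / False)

False

(!y5) is a unit clause: y5 = False.
From (y5 || !y4) and y5 = False: y4 = False.
(!y1 || y4) with y4 = False leaves only !y1, so y1 = False.
(y1 || y3) with y1 = False leaves only y3, so y3 = True.
From (y7 || !y3) and y3 = True: y7 = True.
From (!y7 || y2) and y7 = True: y2 = True.
In (y4 || !y2 || !y6), y4, !y2 are now false; !y6 must hold, so y6 = False.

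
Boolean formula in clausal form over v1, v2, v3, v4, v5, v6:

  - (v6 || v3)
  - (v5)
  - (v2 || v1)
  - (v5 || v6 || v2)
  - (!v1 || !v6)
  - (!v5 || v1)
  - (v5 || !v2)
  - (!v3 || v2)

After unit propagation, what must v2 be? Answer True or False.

True

Unit clause (v5) sets v5 = True.
In (!v5 || v1), !v5 is now false; v1 must hold, so v1 = True.
In (!v6 || !v1), !v1 is now false; !v6 must hold, so v6 = False.
In (v3 || v6), v6 is now false; v3 must hold, so v3 = True.
From (v2 || !v3) and v3 = True: v2 = True.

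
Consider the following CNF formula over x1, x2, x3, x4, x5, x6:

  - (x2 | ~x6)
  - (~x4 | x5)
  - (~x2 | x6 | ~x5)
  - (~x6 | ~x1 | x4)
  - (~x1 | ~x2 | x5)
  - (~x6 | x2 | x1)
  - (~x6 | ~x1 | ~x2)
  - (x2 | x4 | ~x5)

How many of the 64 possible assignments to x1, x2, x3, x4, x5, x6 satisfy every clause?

16

Split on x2, then x6.
  x2=1, x6=1: x3 free; 3 ways for (x1,x4,x5) × 2^1 = 6.
  x2=1, x6=0: remaining (x1,x3,x4,x5) ∈ {(0,0,0,0); (0,1,0,0)} — 2.
  x2=0, x6=1: a clause becomes empty — 0.
  x2=0, x6=0: x1, x3 free; 2 ways for (x4,x5) × 2^2 = 8.
Total: 6 + 2 + 0 + 8 = 16.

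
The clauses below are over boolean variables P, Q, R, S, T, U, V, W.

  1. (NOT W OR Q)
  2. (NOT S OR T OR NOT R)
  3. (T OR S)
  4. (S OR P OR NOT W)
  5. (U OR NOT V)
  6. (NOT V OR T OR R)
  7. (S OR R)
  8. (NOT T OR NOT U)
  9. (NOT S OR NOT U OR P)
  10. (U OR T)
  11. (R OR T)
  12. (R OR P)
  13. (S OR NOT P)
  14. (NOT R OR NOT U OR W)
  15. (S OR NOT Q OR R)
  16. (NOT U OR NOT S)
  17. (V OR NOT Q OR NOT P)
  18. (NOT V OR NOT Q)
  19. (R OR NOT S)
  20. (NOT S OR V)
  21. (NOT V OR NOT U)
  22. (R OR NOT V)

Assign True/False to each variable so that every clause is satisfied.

P=F, Q=F, R=T, S=F, T=T, U=F, V=F, W=F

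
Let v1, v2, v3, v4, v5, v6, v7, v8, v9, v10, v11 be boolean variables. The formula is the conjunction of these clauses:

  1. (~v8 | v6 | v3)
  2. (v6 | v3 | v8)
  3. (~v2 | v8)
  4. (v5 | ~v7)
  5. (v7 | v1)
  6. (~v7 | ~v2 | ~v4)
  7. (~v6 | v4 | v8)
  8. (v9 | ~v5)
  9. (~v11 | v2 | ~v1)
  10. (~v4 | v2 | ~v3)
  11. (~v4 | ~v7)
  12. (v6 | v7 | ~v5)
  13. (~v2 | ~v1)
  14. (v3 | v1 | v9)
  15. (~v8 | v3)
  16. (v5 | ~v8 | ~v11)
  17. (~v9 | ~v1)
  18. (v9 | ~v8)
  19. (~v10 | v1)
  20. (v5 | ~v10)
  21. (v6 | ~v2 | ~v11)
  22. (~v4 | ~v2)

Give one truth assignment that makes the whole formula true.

v1=F, v2=T, v3=T, v4=F, v5=T, v6=T, v7=T, v8=T, v9=T, v10=F, v11=T

v10 occurs only negated in the remaining clauses — set v10 = False.
Branch on v1: take v1 = False.
  then v7 is forced to True.
  then v5 is forced to True.
  then v9 is forced to True.
  then v4 is forced to False.
Try v2 = True.
  then v8 is forced to True.
  then v3 is forced to True.
For the remaining variables, v6 = True, v11 = True works.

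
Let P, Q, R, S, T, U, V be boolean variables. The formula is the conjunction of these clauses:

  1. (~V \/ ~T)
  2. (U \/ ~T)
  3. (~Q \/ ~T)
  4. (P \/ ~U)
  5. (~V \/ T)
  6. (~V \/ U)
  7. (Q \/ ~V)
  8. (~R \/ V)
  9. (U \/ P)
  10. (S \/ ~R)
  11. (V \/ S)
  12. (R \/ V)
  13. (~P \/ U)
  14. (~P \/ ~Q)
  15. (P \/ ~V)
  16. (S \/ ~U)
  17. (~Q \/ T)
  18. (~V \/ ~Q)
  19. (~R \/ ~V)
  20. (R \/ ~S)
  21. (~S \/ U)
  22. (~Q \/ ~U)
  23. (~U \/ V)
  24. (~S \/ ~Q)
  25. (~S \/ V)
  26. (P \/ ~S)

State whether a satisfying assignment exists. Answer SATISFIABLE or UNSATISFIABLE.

V = True:
  propagation gives T=False; an empty clause results — contradiction.
V = False:
  propagation gives R=False; an empty clause results — contradiction.
Every branch closes, so no satisfying assignment exists.

UNSATISFIABLE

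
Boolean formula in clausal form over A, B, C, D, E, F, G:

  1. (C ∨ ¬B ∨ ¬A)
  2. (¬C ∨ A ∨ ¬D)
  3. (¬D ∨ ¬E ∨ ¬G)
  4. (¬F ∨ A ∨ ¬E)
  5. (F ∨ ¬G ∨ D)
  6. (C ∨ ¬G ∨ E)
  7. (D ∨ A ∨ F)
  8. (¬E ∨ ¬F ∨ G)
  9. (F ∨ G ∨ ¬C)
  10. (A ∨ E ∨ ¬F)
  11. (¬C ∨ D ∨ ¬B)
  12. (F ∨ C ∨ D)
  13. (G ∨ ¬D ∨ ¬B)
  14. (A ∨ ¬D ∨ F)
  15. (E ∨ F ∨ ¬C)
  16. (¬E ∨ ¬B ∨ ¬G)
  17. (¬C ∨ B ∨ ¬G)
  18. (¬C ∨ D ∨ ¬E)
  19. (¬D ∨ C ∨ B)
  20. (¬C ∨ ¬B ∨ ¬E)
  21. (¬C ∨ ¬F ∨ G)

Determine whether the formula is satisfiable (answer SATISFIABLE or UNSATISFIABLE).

SATISFIABLE

Branch on A: take A = True.
Set B = False and propagate.
For the remaining variables, C = False, D = False, E = False, F = True, G = False works.
So A=1, B=0, C=0, D=0, E=0, F=1, G=0 is a satisfying assignment.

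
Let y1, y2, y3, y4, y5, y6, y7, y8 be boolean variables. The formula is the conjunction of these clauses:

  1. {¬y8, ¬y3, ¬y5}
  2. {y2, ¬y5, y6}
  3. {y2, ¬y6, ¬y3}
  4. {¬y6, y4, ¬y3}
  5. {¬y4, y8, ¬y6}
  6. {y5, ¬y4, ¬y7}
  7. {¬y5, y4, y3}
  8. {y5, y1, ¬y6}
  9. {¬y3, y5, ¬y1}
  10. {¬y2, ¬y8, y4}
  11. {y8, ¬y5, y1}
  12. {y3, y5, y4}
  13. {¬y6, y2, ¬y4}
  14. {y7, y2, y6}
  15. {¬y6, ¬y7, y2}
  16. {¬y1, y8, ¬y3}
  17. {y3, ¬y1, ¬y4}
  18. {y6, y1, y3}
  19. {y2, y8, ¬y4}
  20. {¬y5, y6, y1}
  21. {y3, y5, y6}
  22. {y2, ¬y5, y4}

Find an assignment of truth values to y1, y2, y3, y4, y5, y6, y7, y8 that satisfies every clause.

y1 = F, y2 = T, y3 = T, y4 = T, y5 = F, y6 = F, y7 = F, y8 = T

Try y1 = False.
Branch on y2: take y2 = True.
For the remaining variables, y3 = True, y4 = True, y5 = False, y6 = False, y7 = False, y8 = True works.
Every clause has at least one true literal under this assignment.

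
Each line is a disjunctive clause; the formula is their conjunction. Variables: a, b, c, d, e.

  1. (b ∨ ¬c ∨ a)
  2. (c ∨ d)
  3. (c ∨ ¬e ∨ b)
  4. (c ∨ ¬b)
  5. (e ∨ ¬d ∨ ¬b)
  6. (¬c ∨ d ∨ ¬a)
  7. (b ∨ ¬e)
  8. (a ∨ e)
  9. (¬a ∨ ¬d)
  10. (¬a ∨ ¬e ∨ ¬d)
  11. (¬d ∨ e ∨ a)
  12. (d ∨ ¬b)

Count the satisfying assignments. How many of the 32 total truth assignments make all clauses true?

1

The models are:
  a=0 b=1 c=1 d=1 e=1
Count: 1.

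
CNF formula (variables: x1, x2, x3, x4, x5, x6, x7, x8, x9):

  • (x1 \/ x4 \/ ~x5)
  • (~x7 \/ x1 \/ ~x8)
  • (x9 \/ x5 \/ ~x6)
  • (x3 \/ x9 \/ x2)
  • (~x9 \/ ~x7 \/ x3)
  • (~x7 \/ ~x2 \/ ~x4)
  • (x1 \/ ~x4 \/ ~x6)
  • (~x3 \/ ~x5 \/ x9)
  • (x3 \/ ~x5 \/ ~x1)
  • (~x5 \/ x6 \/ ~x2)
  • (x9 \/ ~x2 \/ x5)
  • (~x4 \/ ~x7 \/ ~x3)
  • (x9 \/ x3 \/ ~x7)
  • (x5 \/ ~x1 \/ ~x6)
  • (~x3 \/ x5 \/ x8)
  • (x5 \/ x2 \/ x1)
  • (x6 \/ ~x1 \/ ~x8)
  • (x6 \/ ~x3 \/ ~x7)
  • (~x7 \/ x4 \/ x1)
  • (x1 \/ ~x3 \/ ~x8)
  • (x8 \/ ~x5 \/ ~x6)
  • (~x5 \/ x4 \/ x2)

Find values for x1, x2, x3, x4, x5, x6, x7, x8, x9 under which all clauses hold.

x1 = True, x2 = False, x3 = False, x4 = True, x5 = False, x6 = False, x7 = False, x8 = False, x9 = True

Pure literal: x7 appears only negated; assign x7 = False.
Set x1 = True and propagate.
Try x2 = False.
For the remaining variables, x3 = False, x4 = True, x5 = False, x6 = False, x8 = False, x9 = True works.
Every clause has at least one true literal under this assignment.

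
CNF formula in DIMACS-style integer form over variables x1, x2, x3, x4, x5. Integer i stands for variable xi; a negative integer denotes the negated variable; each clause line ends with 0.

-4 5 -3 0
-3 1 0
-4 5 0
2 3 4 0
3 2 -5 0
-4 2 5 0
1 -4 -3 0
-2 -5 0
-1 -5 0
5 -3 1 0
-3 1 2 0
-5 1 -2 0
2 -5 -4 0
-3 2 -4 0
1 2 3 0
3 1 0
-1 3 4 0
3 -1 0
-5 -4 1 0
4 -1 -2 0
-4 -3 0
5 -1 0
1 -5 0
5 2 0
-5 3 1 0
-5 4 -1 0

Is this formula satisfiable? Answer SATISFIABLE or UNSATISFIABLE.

UNSATISFIABLE

x1 = True:
  propagation gives x5=False; an empty clause results — contradiction.
x1 = False:
  propagation gives x3=False; an empty clause results — contradiction.
Every branch closes, so no satisfying assignment exists.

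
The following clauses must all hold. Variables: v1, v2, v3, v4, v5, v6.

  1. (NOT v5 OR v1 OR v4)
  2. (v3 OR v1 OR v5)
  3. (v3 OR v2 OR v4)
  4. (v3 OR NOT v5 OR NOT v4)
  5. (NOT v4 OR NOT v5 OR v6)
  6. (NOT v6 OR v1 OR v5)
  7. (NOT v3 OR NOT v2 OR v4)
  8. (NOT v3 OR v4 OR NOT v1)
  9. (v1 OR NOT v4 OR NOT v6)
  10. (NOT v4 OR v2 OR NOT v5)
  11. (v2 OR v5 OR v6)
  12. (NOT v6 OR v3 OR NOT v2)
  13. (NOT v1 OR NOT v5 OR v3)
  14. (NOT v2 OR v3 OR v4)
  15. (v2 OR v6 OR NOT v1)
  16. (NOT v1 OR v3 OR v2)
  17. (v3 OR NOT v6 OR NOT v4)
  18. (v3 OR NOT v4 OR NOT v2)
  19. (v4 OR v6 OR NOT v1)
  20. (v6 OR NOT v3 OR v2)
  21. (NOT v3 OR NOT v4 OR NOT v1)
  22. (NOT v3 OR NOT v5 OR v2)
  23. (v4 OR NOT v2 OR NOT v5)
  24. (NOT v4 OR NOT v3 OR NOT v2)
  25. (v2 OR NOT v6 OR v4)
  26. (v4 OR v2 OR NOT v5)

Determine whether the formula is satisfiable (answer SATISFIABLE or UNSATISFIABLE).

UNSATISFIABLE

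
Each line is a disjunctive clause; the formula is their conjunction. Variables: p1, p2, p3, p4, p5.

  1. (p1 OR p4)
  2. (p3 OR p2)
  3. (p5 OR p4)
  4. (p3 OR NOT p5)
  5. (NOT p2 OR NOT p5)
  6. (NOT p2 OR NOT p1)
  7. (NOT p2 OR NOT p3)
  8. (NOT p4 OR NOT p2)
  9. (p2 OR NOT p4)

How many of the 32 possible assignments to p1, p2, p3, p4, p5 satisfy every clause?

Satisfying assignments:
  p1=1 p2=0 p3=1 p4=0 p5=1
Count: 1.

1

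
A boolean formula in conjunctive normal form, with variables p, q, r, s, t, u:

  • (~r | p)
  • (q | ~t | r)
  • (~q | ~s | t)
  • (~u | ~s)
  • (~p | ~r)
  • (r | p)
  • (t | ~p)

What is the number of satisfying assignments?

3

The models are:
  p=T q=T r=F s=F t=T u=F
  p=T q=T r=F s=F t=T u=T
  p=T q=T r=F s=T t=T u=F
Count: 3.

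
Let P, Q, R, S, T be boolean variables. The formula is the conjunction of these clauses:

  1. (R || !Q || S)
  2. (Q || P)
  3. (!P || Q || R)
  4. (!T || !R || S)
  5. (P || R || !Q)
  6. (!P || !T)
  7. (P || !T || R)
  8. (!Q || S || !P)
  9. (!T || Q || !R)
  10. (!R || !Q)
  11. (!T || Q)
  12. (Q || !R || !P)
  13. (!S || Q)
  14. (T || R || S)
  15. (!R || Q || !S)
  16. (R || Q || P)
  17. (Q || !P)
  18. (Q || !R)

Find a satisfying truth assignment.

P = True, Q = True, R = False, S = True, T = False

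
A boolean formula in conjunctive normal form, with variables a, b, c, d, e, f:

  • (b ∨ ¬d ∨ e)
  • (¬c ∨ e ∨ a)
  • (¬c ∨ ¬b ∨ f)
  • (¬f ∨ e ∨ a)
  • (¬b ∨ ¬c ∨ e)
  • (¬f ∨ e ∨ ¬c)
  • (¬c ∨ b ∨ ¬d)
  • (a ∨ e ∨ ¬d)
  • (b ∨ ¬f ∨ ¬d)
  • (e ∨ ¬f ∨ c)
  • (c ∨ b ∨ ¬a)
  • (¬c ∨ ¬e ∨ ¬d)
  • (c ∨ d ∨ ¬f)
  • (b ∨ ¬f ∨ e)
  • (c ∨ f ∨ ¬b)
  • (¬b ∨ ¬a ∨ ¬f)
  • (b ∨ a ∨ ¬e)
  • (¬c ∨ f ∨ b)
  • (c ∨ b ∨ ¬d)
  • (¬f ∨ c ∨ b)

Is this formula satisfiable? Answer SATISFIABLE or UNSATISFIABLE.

Try a = False.
Try b = False.
  then e is forced to False.
  then d is forced to False.
  then c is forced to False.
  then f is forced to False.
Every clause has at least one true literal under this assignment.
So a=False, b=False, c=False, d=False, e=False, f=False is a satisfying assignment.

SATISFIABLE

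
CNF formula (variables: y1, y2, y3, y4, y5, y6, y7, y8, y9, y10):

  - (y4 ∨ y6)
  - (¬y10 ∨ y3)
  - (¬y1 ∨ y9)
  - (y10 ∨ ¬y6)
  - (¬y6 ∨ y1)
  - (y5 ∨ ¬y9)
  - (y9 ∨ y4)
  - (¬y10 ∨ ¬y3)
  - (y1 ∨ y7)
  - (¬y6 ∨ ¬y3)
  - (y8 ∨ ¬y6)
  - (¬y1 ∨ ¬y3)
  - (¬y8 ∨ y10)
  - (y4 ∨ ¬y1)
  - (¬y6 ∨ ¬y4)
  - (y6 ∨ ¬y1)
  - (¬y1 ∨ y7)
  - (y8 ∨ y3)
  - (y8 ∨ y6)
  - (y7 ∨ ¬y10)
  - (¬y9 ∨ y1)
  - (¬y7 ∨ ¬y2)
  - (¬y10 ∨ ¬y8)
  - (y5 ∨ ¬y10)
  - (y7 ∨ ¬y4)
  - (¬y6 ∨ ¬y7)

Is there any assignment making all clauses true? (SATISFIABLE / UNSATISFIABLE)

y6 = True:
  propagation gives y10=True, y3=True; an empty clause results — contradiction.
y6 = False:
  propagation gives y4=True, y1=False, y7=True, y8=True; an empty clause results — contradiction.
Every branch closes, so no satisfying assignment exists.

UNSATISFIABLE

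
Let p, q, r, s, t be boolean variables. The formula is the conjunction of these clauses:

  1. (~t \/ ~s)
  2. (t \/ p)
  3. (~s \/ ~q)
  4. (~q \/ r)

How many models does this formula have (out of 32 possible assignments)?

Split on q, then s.
  q=T, s=T: a clause becomes empty — 0.
  q=T, s=F: remaining (p,r,t) ∈ {(F,T,T); (T,T,F); (T,T,T)} — 3.
  q=F, s=T: remaining (p,r,t) ∈ {(T,F,F); (T,T,F)} — 2.
  q=F, s=F: r free; 3 ways for (p,t) × 2^1 = 6.
Total: 0 + 3 + 2 + 6 = 11.

11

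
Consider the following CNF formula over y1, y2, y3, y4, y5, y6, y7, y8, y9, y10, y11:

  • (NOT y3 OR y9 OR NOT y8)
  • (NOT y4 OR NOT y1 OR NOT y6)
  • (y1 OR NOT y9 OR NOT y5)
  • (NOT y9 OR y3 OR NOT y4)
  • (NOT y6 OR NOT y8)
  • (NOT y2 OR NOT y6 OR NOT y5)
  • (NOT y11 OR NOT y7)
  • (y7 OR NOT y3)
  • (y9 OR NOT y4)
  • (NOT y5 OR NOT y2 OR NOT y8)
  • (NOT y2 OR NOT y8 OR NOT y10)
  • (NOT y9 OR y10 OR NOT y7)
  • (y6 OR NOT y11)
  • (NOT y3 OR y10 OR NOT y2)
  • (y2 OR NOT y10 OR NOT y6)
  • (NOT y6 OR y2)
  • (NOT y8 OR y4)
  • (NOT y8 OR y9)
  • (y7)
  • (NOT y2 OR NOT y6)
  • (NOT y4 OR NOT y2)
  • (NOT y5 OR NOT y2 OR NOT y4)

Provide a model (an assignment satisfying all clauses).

y1=True  y2=False  y3=True  y4=True  y5=True  y6=False  y7=True  y8=False  y9=True  y10=True  y11=False

(y7) is a unit clause, so y7 = True.
(NOT y11) is a unit clause, so y11 = False.
Pure literal: y6 appears only negated; assign y6 = False.
Pure literal: y8 appears only negated; assign y8 = False.
Try y1 = True.
For the remaining variables, y2 = False, y3 = True, y4 = True, y5 = True, y9 = True, y10 = True works.
Every clause has at least one true literal under this assignment.
Check each clause:
  1. (y9 OR NOT y8 OR NOT y3) — NOT y8 is true.
  2. (NOT y6 OR NOT y1 OR NOT y4) — NOT y6 is true.
  3. (y1 OR NOT y5 OR NOT y9) — y1 is true.
  4. (NOT y9 OR NOT y4 OR y3) — y3 is true.
  5. (NOT y8 OR NOT y6) — NOT y8 is true.
  6. (NOT y6 OR NOT y2 OR NOT y5) — NOT y6 is true.
  7. (NOT y7 OR NOT y11) — NOT y11 is true.
  8. (NOT y3 OR y7) — y7 is true.
  9. (y9 OR NOT y4) — y9 is true.
  10. (NOT y5 OR NOT y2 OR NOT y8) — NOT y8 is true.
  11. (NOT y2 OR NOT y10 OR NOT y8) — NOT y8 is true.
  12. (NOT y9 OR y10 OR NOT y7) — y10 is true.
  13. (y6 OR NOT y11) — NOT y11 is true.
  14. (NOT y2 OR y10 OR NOT y3) — y10 is true.
  15. (NOT y10 OR NOT y6 OR y2) — NOT y6 is true.
  16. (NOT y6 OR y2) — NOT y6 is true.
  17. (y4 OR NOT y8) — NOT y8 is true.
  18. (y9 OR NOT y8) — NOT y8 is true.
  19. (y7) — y7 is true.
  20. (NOT y6 OR NOT y2) — NOT y6 is true.
  21. (NOT y4 OR NOT y2) — NOT y2 is true.
  22. (NOT y4 OR NOT y2 OR NOT y5) — NOT y2 is true.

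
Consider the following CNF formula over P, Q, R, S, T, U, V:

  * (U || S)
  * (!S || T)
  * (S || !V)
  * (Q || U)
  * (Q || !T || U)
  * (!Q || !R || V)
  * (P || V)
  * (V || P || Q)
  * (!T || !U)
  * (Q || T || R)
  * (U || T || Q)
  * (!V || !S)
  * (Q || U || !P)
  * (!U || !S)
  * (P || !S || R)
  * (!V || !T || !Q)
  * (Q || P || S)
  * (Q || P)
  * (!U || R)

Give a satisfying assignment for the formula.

P=1, Q=1, R=0, S=1, T=1, U=0, V=0

Set P = True and propagate.
Branch on Q: take Q = True.
Try R = False.
  then U is forced to False.
  then S is forced to True.
  then T is forced to True.
  then V is forced to False.
Check each clause:
  1. (U || S) — S is true.
  2. (T || !S) — T is true.
  3. (S || !V) — !V is true.
  4. (Q || U) — Q is true.
  5. (!T || U || Q) — Q is true.
  6. (!Q || !R || V) — !R is true.
  7. (V || P) — P is true.
  8. (Q || P || V) — P is true.
  9. (!U || !T) — !U is true.
  10. (R || Q || T) — Q is true.
  11. (U || Q || T) — Q is true.
  12. (!V || !S) — !V is true.
  13. (!P || U || Q) — Q is true.
  14. (!U || !S) — !U is true.
  15. (R || P || !S) — P is true.
  16. (!T || !V || !Q) — !V is true.
  17. (S || Q || P) — P is true.
  18. (P || Q) — P is true.
  19. (!U || R) — !U is true.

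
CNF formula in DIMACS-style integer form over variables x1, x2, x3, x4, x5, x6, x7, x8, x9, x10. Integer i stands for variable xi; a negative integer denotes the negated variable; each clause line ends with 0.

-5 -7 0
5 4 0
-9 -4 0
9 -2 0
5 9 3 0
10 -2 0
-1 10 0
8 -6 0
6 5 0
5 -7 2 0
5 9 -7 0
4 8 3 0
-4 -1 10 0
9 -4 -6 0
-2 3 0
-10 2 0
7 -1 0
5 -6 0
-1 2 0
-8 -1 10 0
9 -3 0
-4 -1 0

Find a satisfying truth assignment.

x1=False, x2=False, x3=False, x4=False, x5=True, x6=False, x7=False, x8=True, x9=True, x10=False

Check each clause:
  1. (NOT x5 OR NOT x7) — NOT x7 is true.
  2. (x5 OR x4) — x5 is true.
  3. (NOT x4 OR NOT x9) — NOT x4 is true.
  4. (NOT x2 OR x9) — x9 is true.
  5. (x3 OR x9 OR x5) — x9 is true.
  6. (NOT x2 OR x10) — NOT x2 is true.
  7. (x10 OR NOT x1) — NOT x1 is true.
  8. (x8 OR NOT x6) — x8 is true.
  9. (x5 OR x6) — x5 is true.
  10. (x2 OR NOT x7 OR x5) — NOT x7 is true.
  11. (NOT x7 OR x9 OR x5) — x9 is true.
  12. (x8 OR x3 OR x4) — x8 is true.
  13. (x10 OR NOT x1 OR NOT x4) — NOT x4 is true.
  14. (NOT x4 OR x9 OR NOT x6) — x9 is true.
  15. (NOT x2 OR x3) — NOT x2 is true.
  16. (x2 OR NOT x10) — NOT x10 is true.
  17. (NOT x1 OR x7) — NOT x1 is true.
  18. (x5 OR NOT x6) — NOT x6 is true.
  19. (x2 OR NOT x1) — NOT x1 is true.
  20. (NOT x1 OR x10 OR NOT x8) — NOT x1 is true.
  21. (x9 OR NOT x3) — x9 is true.
  22. (NOT x4 OR NOT x1) — NOT x4 is true.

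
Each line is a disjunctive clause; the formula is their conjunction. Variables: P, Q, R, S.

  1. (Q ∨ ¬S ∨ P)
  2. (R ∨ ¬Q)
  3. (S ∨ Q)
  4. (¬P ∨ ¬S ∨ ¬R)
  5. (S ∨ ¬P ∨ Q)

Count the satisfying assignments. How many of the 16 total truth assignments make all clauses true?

4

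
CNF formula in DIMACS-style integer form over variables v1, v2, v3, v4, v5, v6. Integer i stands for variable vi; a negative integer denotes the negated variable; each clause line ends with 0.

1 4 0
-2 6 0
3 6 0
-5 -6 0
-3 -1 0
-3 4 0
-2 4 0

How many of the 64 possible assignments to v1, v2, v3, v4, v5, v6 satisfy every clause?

9

Case analysis on v3 and v4:
  v3=1, v4=1: remaining (v1,v2,v5,v6) ∈ {(0,0,0,0); (0,0,0,1); (0,0,1,0); (0,1,0,1)} — 4.
  v3=1, v4=0: a clause becomes empty — 0.
  v3=0, v4=1: remaining (v1,v2,v5,v6) ∈ {(0,0,0,1); (0,1,0,1); (1,0,0,1); (1,1,0,1)} — 4.
  v3=0, v4=0: remaining (v1,v2,v5,v6) ∈ {(1,0,0,1)} — 1.
Total: 4 + 0 + 4 + 1 = 9.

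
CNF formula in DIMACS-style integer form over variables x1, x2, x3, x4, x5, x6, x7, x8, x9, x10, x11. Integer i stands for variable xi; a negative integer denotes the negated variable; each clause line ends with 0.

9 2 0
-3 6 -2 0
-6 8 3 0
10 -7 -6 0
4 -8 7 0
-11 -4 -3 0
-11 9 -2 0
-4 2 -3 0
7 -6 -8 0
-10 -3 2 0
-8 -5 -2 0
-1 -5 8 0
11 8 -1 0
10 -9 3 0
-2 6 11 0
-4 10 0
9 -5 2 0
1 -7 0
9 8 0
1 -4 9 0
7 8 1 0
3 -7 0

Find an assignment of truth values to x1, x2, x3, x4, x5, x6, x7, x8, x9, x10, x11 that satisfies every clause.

Branch on x1: take x1 = False.
  then x7 is forced to False.
  then x8 is forced to True.
  then x4 is forced to True.
  then x6 is forced to False.
  then x10 is forced to True.
  then x9 is forced to True.
For the remaining variables, x2 = False, x3 = False, x5 = True, x11 = True works.
Check each clause:
  1. (x9 ∨ x2) — x9 is true.
  2. (¬x3 ∨ x6 ∨ ¬x2) — ¬x3 is true.
  3. (¬x6 ∨ x3 ∨ x8) — x8 is true.
  4. (¬x7 ∨ ¬x6 ∨ x10) — ¬x7 is true.
  5. (¬x8 ∨ x7 ∨ x4) — x4 is true.
  6. (¬x11 ∨ ¬x4 ∨ ¬x3) — ¬x3 is true.
  7. (¬x11 ∨ ¬x2 ∨ x9) — x9 is true.
  8. (¬x3 ∨ ¬x4 ∨ x2) — ¬x3 is true.
  9. (¬x6 ∨ x7 ∨ ¬x8) — ¬x6 is true.
  10. (¬x3 ∨ x2 ∨ ¬x10) — ¬x3 is true.
  11. (¬x2 ∨ ¬x8 ∨ ¬x5) — ¬x2 is true.
  12. (¬x5 ∨ ¬x1 ∨ x8) — x8 is true.
  13. (x8 ∨ x11 ∨ ¬x1) — x8 is true.
  14. (x10 ∨ ¬x9 ∨ x3) — x10 is true.
  15. (x11 ∨ x6 ∨ ¬x2) — x11 is true.
  16. (¬x4 ∨ x10) — x10 is true.
  17. (x2 ∨ x9 ∨ ¬x5) — x9 is true.
  18. (¬x7 ∨ x1) — ¬x7 is true.
  19. (x8 ∨ x9) — x8 is true.
  20. (¬x4 ∨ x1 ∨ x9) — x9 is true.
  21. (x7 ∨ x1 ∨ x8) — x8 is true.
  22. (x3 ∨ ¬x7) — ¬x7 is true.

x1 = 0, x2 = 0, x3 = 0, x4 = 1, x5 = 1, x6 = 0, x7 = 0, x8 = 1, x9 = 1, x10 = 1, x11 = 1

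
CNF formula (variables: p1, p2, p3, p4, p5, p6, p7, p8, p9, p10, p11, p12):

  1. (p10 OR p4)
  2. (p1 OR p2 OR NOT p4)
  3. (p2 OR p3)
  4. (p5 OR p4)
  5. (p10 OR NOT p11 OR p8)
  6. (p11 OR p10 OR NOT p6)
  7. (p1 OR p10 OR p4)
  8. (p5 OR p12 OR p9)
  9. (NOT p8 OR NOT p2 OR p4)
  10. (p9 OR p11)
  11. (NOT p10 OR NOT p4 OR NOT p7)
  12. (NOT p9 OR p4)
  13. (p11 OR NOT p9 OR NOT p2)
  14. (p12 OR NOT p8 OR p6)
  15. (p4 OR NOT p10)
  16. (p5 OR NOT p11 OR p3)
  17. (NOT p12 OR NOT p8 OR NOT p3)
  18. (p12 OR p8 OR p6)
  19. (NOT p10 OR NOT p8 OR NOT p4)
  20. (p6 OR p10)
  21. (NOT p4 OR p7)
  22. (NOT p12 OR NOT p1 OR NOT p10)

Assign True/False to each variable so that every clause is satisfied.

p1=True, p2=False, p3=True, p4=True, p5=True, p6=True, p7=True, p8=True, p9=False, p10=False, p11=True, p12=False

Check each clause:
  1. (p4 OR p10) — p4 is true.
  2. (p1 OR p2 OR NOT p4) — p1 is true.
  3. (p3 OR p2) — p3 is true.
  4. (p5 OR p4) — p4 is true.
  5. (p8 OR NOT p11 OR p10) — p8 is true.
  6. (p11 OR NOT p6 OR p10) — p11 is true.
  7. (p4 OR p1 OR p10) — p1 is true.
  8. (p12 OR p5 OR p9) — p5 is true.
  9. (NOT p2 OR p4 OR NOT p8) — p4 is true.
  10. (p11 OR p9) — p11 is true.
  11. (NOT p7 OR NOT p4 OR NOT p10) — NOT p10 is true.
  12. (p4 OR NOT p9) — p4 is true.
  13. (NOT p9 OR p11 OR NOT p2) — p11 is true.
  14. (p12 OR NOT p8 OR p6) — p6 is true.
  15. (NOT p10 OR p4) — p4 is true.
  16. (p5 OR NOT p11 OR p3) — p5 is true.
  17. (NOT p3 OR NOT p8 OR NOT p12) — NOT p12 is true.
  18. (p8 OR p12 OR p6) — p8 is true.
  19. (NOT p4 OR NOT p8 OR NOT p10) — NOT p10 is true.
  20. (p6 OR p10) — p6 is true.
  21. (NOT p4 OR p7) — p7 is true.
  22. (NOT p12 OR NOT p10 OR NOT p1) — NOT p12 is true.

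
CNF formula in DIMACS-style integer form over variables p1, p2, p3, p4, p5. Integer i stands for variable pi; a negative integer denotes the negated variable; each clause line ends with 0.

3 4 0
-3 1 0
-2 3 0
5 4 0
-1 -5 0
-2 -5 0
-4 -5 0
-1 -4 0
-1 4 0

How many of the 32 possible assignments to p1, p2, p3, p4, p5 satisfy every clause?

Satisfying assignments:
  p1=0 p2=0 p3=0 p4=1 p5=0
That's 1 in total.

1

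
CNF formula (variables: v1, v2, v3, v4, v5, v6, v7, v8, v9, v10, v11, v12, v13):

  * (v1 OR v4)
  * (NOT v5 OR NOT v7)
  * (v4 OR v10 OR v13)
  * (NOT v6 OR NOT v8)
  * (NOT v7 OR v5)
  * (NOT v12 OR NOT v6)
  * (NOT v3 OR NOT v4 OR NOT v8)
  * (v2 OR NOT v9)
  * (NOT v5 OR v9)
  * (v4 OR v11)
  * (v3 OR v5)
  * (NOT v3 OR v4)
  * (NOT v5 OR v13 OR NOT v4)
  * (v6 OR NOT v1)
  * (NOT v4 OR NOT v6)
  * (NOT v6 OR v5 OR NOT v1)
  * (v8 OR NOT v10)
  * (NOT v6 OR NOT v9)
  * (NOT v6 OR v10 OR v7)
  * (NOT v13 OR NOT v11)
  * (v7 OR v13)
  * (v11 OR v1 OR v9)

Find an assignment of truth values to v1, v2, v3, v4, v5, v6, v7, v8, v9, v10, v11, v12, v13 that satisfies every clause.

v2 occurs only positively in the remaining clauses — set v2 = True.
Pure literal: v12 appears only negated; assign v12 = False.
Try v1 = False.
  then v4 is forced to True.
  then v6 is forced to False.
For the remaining variables, v3 = False, v5 = True, v7 = False, v8 = True, v9 = True, v10 = True, v11 = False, v13 = True works.

v1=F, v2=T, v3=F, v4=T, v5=T, v6=F, v7=F, v8=T, v9=T, v10=T, v11=F, v12=F, v13=T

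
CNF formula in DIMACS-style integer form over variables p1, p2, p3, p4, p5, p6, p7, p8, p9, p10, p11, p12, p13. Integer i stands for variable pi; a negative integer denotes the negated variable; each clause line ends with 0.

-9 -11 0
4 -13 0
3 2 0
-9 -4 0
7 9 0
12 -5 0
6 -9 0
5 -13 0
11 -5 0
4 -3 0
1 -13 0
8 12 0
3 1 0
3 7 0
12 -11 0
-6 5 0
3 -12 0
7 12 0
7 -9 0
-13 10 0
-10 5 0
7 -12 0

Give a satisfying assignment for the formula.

p1=False, p2=False, p3=True, p4=True, p5=False, p6=False, p7=True, p8=True, p9=False, p10=False, p11=True, p12=True, p13=False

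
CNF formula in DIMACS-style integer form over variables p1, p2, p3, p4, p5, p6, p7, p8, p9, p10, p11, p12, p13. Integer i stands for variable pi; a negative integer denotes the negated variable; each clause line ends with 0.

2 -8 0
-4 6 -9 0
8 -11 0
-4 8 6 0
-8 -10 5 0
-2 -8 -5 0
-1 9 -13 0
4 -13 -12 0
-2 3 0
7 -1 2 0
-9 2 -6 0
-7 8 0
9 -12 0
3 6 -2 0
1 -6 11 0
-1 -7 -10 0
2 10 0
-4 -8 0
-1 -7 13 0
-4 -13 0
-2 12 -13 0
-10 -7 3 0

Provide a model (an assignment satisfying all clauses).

p1 = True, p2 = True, p3 = True, p4 = True, p5 = False, p6 = True, p7 = False, p8 = False, p9 = True, p10 = False, p11 = False, p12 = True, p13 = False

Pure literal: p3 appears only positively; assign p3 = True.
Branch on p1: take p1 = True.
Set p2 = True and propagate.
The remaining clauses are satisfied by p4 = True, p5 = False, p6 = True, p7 = False, p8 = False, p9 = True, p10 = False, p11 = False, p12 = True, p13 = False.
Check each clause:
  1. {p2, ¬p8} — ¬p8 is true.
  2. {p6, ¬p4, ¬p9} — p6 is true.
  3. {¬p11, p8} — ¬p11 is true.
  4. {p6, p8, ¬p4} — p6 is true.
  5. {¬p8, p5, ¬p10} — ¬p8 is true.
  6. {¬p8, ¬p5, ¬p2} — ¬p8 is true.
  7. {¬p1, ¬p13, p9} — p9 is true.
  8. {p4, ¬p13, ¬p12} — ¬p13 is true.
  9. {¬p2, p3} — p3 is true.
  10. {¬p1, p2, p7} — p2 is true.
  11. {¬p6, ¬p9, p2} — p2 is true.
  12. {p8, ¬p7} — ¬p7 is true.
  13. {p9, ¬p12} — p9 is true.
  14. {p6, ¬p2, p3} — p3 is true.
  15. {p1, p11, ¬p6} — p1 is true.
  16. {¬p7, ¬p1, ¬p10} — ¬p7 is true.
  17. {p2, p10} — p2 is true.
  18. {¬p8, ¬p4} — ¬p8 is true.
  19. {¬p7, ¬p1, p13} — ¬p7 is true.
  20. {¬p13, ¬p4} — ¬p13 is true.
  21. {¬p2, ¬p13, p12} — ¬p13 is true.
  22. {p3, ¬p10, ¬p7} — ¬p7 is true.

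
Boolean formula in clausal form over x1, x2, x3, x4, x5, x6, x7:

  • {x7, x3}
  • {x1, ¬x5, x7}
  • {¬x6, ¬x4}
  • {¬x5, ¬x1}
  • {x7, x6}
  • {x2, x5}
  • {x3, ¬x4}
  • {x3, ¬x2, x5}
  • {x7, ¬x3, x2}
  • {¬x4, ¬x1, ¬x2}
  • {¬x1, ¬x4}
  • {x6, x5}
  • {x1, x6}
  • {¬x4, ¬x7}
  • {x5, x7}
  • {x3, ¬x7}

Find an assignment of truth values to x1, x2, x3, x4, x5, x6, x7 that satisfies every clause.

x1=F  x2=F  x3=T  x4=F  x5=T  x6=T  x7=T

x4 occurs only negated in the remaining clauses — set x4 = False.
Branch on x1: take x1 = False.
  then x6 is forced to True.
The remaining clauses are satisfied by x2 = False, x3 = True, x5 = True, x7 = True.
Every clause has at least one true literal under this assignment.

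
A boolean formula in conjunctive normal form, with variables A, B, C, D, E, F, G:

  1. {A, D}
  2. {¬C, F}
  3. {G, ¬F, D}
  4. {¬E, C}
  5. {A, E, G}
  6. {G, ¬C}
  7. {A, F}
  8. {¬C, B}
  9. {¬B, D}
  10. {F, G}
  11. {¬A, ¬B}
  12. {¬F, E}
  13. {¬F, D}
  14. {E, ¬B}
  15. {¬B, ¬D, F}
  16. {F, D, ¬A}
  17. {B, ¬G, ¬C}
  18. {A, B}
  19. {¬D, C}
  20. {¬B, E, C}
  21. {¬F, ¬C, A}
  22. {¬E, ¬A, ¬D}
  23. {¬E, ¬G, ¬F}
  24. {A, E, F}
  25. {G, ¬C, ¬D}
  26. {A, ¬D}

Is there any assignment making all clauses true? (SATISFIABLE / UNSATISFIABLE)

F = True:
  propagation gives E=True, C=True, G=True; an empty clause results — contradiction.
F = False:
  propagation gives C=False, E=False, A=True, G=True; an empty clause results — contradiction.
Every branch closes, so no satisfying assignment exists.

UNSATISFIABLE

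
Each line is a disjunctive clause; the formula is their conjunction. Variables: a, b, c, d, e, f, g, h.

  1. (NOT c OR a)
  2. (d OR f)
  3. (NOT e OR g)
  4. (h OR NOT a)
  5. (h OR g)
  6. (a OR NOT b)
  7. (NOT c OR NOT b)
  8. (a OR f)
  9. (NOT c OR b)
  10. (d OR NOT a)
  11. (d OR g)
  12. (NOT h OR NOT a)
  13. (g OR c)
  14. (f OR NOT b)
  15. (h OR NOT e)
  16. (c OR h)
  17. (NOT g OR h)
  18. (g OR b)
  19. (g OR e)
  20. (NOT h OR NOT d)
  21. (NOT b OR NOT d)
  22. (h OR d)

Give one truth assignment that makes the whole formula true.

f occurs only positively in the remaining clauses — set f = True.
Try a = False.
  then c is forced to False.
  then b is forced to False.
  then g is forced to True.
  then h is forced to True.
  then d is forced to False.
e is now unconstrained; take e = True.
Check each clause:
  1. (a OR NOT c) — NOT c is true.
  2. (d OR f) — f is true.
  3. (g OR NOT e) — g is true.
  4. (NOT a OR h) — h is true.
  5. (h OR g) — h is true.
  6. (NOT b OR a) — NOT b is true.
  7. (NOT c OR NOT b) — NOT c is true.
  8. (f OR a) — f is true.
  9. (b OR NOT c) — NOT c is true.
  10. (NOT a OR d) — NOT a is true.
  11. (d OR g) — g is true.
  12. (NOT a OR NOT h) — NOT a is true.
  13. (g OR c) — g is true.
  14. (f OR NOT b) — NOT b is true.
  15. (h OR NOT e) — h is true.
  16. (c OR h) — h is true.
  17. (NOT g OR h) — h is true.
  18. (b OR g) — g is true.
  19. (e OR g) — e is true.
  20. (NOT d OR NOT h) — NOT d is true.
  21. (NOT d OR NOT b) — NOT d is true.
  22. (h OR d) — h is true.

a=0, b=0, c=0, d=0, e=1, f=1, g=1, h=1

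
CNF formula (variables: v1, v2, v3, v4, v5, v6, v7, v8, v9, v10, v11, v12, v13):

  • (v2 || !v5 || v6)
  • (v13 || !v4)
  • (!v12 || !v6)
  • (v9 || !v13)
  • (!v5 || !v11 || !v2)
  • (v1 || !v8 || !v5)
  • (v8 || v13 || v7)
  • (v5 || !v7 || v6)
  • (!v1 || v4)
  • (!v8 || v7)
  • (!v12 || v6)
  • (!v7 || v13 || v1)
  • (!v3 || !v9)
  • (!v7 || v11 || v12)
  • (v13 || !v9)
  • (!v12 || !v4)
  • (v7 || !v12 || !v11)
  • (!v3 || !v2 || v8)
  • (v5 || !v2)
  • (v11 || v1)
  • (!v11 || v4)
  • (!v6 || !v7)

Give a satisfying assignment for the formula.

v1 = True, v2 = False, v3 = False, v4 = True, v5 = False, v6 = False, v7 = False, v8 = False, v9 = True, v10 = True, v11 = True, v12 = False, v13 = True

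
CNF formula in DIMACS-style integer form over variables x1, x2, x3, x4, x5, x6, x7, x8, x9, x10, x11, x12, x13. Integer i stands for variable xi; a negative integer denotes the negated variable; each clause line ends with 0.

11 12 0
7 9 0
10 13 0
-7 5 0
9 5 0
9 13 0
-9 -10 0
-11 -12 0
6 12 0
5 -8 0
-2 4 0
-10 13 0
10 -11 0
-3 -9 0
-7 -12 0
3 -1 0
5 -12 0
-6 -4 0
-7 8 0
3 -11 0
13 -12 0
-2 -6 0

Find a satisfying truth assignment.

x1 = F, x2 = F, x3 = T, x4 = F, x5 = T, x6 = T, x7 = T, x8 = T, x9 = F, x10 = T, x11 = T, x12 = F, x13 = T

x1 occurs only negated in the remaining clauses — set x1 = False.
x2 occurs only negated in the remaining clauses — set x2 = False.
Set x3 = True and propagate.
  then x9 is forced to False.
  then x7 is forced to True.
  then x5 is forced to True.
  then x13 is forced to True.
  then x12 is forced to False.
  then x11 is forced to True.
  then x6 is forced to True.
  then x10 is forced to True.
  then x4 is forced to False.
  then x8 is forced to True.
Every clause has at least one true literal under this assignment.
Check each clause:
  1. (x11 || x12) — x11 is true.
  2. (x7 || x9) — x7 is true.
  3. (x13 || x10) — x10 is true.
  4. (x5 || !x7) — x5 is true.
  5. (x5 || x9) — x5 is true.
  6. (x9 || x13) — x13 is true.
  7. (!x9 || !x10) — !x9 is true.
  8. (!x11 || !x12) — !x12 is true.
  9. (x12 || x6) — x6 is true.
  10. (x5 || !x8) — x5 is true.
  11. (x4 || !x2) — !x2 is true.
  12. (x13 || !x10) — x13 is true.
  13. (!x11 || x10) — x10 is true.
  14. (!x3 || !x9) — !x9 is true.
  15. (!x7 || !x12) — !x12 is true.
  16. (x3 || !x1) — x3 is true.
  17. (!x12 || x5) — !x12 is true.
  18. (!x4 || !x6) — !x4 is true.
  19. (x8 || !x7) — x8 is true.
  20. (x3 || !x11) — x3 is true.
  21. (x13 || !x12) — !x12 is true.
  22. (!x6 || !x2) — !x2 is true.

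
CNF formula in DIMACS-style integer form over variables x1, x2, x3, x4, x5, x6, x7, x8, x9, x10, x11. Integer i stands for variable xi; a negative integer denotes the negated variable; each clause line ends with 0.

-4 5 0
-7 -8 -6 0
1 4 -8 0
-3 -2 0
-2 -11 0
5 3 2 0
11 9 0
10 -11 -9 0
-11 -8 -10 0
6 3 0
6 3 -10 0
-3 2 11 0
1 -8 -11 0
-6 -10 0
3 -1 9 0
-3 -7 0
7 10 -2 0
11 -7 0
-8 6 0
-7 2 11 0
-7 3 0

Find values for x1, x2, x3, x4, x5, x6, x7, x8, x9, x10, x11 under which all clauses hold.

Pure literal: x8 appears only negated; assign x8 = False.
Branch on x1: take x1 = False.
Try x2 = False.
Branch on x3: take x3 = True.
  then x11 is forced to True.
  then x7 is forced to False.
For the remaining variables, x4 = False, x5 = False, x6 = True, x9 = False, x10 = False works.
Every clause has at least one true literal under this assignment.

x1=0, x2=0, x3=1, x4=0, x5=0, x6=1, x7=0, x8=0, x9=0, x10=0, x11=1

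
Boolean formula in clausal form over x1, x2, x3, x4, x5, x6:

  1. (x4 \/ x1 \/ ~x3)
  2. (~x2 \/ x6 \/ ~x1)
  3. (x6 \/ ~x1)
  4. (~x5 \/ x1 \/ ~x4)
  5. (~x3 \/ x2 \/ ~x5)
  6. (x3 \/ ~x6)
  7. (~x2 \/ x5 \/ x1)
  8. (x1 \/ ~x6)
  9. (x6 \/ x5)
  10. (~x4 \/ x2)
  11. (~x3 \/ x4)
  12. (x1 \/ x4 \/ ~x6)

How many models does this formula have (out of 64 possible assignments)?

4

Satisfying assignments:
  x1=0 x2=0 x3=0 x4=0 x5=1 x6=0
  x1=0 x2=1 x3=0 x4=0 x5=1 x6=0
  x1=1 x2=1 x3=1 x4=1 x5=0 x6=1
  x1=1 x2=1 x3=1 x4=1 x5=1 x6=1
Count: 4.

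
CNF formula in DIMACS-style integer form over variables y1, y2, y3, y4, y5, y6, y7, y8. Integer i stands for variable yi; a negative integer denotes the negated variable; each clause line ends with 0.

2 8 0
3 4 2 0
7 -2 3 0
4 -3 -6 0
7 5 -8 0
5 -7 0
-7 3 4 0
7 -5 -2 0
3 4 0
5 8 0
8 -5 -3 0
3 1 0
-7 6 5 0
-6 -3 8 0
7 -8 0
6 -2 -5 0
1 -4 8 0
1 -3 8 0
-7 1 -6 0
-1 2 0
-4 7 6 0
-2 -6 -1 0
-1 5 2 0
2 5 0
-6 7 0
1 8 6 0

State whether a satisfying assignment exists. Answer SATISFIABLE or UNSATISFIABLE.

SATISFIABLE

Try y1 = False.
  then y3 is forced to True.
  then y8 is forced to True.
  then y7 is forced to True.
  then y5 is forced to True.
  then y6 is forced to False.
  then y2 is forced to False.
y4 is now unconstrained; take y4 = False.
Every clause has at least one true literal under this assignment.
So y1 = False, y2 = False, y3 = True, y4 = False, y5 = True, y6 = False, y7 = True, y8 = True is a satisfying assignment.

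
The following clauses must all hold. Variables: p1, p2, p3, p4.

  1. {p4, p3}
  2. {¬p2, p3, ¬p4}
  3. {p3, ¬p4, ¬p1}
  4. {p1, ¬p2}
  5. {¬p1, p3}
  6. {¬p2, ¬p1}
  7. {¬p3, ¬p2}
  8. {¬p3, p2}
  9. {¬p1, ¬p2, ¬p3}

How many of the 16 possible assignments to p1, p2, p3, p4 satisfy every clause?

Satisfying assignments:
  p1=0 p2=0 p3=0 p4=1
That's 1 in total.

1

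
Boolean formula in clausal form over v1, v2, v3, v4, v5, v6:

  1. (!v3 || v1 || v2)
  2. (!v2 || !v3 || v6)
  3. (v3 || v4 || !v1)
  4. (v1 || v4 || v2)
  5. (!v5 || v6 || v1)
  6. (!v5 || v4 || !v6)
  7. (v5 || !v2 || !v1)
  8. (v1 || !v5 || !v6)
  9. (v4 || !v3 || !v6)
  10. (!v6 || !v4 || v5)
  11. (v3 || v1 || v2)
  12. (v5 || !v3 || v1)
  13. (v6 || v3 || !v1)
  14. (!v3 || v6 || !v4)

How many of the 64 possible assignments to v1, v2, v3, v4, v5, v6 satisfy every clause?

Split on v1, then v3.
  v1=T, v3=T: remaining (v2,v4,v5,v6) ∈ {(F,F,F,F); (F,F,T,F); (F,T,T,T); (T,T,T,T)} — 4.
  v1=T, v3=F: remaining (v2,v4,v5,v6) ∈ {(F,T,T,T); (T,T,T,T)} — 2.
  v1=F, v3=T: a clause becomes empty — 0.
  v1=F, v3=F: remaining (v2,v4,v5,v6) ∈ {(T,F,F,F); (T,F,F,T); (T,T,F,F)} — 3.
Total: 4 + 2 + 0 + 3 = 9.

9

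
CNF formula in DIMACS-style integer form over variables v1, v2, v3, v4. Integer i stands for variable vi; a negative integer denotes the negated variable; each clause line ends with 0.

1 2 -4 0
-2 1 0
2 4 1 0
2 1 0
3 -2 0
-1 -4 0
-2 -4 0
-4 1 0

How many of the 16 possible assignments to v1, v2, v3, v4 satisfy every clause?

Satisfying assignments:
  v1=1 v2=0 v3=0 v4=0
  v1=1 v2=0 v3=1 v4=0
  v1=1 v2=1 v3=1 v4=0
That's 3 in total.

3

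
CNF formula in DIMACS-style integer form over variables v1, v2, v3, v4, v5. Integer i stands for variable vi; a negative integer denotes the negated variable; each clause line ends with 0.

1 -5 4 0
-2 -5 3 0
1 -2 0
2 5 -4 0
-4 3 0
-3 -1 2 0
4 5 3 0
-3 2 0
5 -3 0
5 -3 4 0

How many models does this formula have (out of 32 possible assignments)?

Satisfying assignments:
  v1=T v2=F v3=F v4=F v5=T
  v1=T v2=T v3=T v4=F v5=T
  v1=T v2=T v3=T v4=T v5=T
Count: 3.

3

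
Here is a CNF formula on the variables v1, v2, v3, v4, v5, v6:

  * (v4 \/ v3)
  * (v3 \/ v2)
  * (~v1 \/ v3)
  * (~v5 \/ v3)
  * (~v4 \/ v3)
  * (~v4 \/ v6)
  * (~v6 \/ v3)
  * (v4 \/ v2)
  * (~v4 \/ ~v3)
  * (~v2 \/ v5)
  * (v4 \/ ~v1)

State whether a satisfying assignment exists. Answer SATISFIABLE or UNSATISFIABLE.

SATISFIABLE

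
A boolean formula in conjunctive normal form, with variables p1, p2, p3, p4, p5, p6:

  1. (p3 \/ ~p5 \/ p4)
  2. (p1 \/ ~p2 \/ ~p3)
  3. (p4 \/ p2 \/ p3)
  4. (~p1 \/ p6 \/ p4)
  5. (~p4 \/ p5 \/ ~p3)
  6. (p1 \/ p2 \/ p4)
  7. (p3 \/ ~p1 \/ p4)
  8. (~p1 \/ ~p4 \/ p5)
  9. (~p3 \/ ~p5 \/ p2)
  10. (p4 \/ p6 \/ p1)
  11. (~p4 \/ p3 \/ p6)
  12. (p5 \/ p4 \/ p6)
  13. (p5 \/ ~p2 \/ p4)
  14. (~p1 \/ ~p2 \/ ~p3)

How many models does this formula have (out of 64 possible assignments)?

7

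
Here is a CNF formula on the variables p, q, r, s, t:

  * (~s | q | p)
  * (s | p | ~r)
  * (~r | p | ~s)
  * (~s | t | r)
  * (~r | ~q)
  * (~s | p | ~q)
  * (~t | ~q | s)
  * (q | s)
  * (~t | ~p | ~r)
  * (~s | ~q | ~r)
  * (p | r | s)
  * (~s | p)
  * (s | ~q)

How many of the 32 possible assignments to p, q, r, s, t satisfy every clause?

3

Satisfying assignments:
  p=T q=F r=F s=T t=T
  p=T q=F r=T s=T t=F
  p=T q=T r=F s=T t=T
That's 3 in total.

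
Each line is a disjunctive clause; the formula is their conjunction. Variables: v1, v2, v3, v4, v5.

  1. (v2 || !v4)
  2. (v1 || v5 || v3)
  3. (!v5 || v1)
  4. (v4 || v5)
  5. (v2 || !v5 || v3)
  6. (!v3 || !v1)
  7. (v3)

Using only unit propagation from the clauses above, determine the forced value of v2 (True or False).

Unit clause (v3) sets v3 = True.
From (!v1 || !v3) and v3 = True: v1 = False.
From (!v5 || v1) and v1 = False: v5 = False.
(v5 || v4) with v5 = False leaves only v4, so v4 = True.
(v2 || !v4): since v4 = True, the clause reduces to (v2). v2 = True.

True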